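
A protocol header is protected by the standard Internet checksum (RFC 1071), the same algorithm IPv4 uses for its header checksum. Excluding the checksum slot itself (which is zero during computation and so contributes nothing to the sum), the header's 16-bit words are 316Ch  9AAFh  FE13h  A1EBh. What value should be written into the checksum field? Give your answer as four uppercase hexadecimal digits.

One's-complement addition (fold any carry out of bit 15 back into bit 0):
  0x316C + 0x9AAF = 0x0CC1B
  0xCC1B + 0xFE13 = 0x1CA2E → wrap carry → 0xCA2F
  0xCA2F + 0xA1EB = 0x16C1A → wrap carry → 0x6C1B
One's-complement sum = 0x6C1B.
Checksum = ~0x6C1B & 0xFFFF = 0x93E4.

93E4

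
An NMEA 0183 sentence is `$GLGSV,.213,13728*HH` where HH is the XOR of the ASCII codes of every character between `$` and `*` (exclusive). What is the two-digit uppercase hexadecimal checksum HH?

68

XOR the ASCII codes of the payload characters:
  'G' = 0x47 → acc = 0x47
  'L' = 0x4C → acc = 0x0B
  'G' = 0x47 → acc = 0x4C
  'S' = 0x53 → acc = 0x1F
  'V' = 0x56 → acc = 0x49
  ',' = 0x2C → acc = 0x65
  '.' = 0x2E → acc = 0x4B
  '2' = 0x32 → acc = 0x79
  '1' = 0x31 → acc = 0x48
  '3' = 0x33 → acc = 0x7B
  ',' = 0x2C → acc = 0x57
  '1' = 0x31 → acc = 0x66
  '3' = 0x33 → acc = 0x55
  '7' = 0x37 → acc = 0x62
  '2' = 0x32 → acc = 0x50
  '8' = 0x38 → acc = 0x68
Checksum = 0x68.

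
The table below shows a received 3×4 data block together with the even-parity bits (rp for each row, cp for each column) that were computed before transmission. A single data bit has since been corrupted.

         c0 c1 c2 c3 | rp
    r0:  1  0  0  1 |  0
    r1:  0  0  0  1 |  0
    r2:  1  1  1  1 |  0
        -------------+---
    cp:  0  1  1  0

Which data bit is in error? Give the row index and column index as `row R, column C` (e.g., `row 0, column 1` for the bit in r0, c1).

row 1, column 3

Recompute each row's even parity and compare to rp:
  r0: data parity 0, sent rp 0 → ok
  r1: data parity 1, sent rp 0 → mismatch
  r2: data parity 0, sent rp 0 → ok
Recompute each column's even parity and compare to cp:
  c0: data parity 0, sent cp 0 → ok
  c1: data parity 1, sent cp 1 → ok
  c2: data parity 1, sent cp 1 → ok
  c3: data parity 1, sent cp 0 → mismatch
Exactly one row (r1) and one column (c3) fail → the flipped bit is at their intersection.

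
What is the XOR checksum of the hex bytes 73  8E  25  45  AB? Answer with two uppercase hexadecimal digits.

36

XOR the bytes together:
  start with 0x73
  0x73 ⊕ 0x8E = 0xFD
  0xFD ⊕ 0x25 = 0xD8
  0xD8 ⊕ 0x45 = 0x9D
  0x9D ⊕ 0xAB = 0x36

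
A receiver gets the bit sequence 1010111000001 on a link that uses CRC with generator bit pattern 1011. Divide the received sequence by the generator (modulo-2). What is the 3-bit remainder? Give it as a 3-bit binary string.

011

Modulo-2 division of 1010111000001 by 1011:
  pos 0: 1010 XOR 1011 = 0001
  pos 3: 1111 XOR 1011 = 0100
  pos 4: 1000 XOR 1011 = 0011
  pos 6: 1100 XOR 1011 = 0111
  pos 7: 1110 XOR 1011 = 0101
  pos 8: 1010 XOR 1011 = 0001
Remainder = 011 (nonzero — an error is detected).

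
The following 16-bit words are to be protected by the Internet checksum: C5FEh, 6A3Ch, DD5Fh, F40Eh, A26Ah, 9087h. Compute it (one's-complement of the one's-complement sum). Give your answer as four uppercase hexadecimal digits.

CB63

One's-complement addition (fold any carry out of bit 15 back into bit 0):
  0xC5FE + 0x6A3C = 0x1303A → wrap carry → 0x303B
  0x303B + 0xDD5F = 0x10D9A → wrap carry → 0x0D9B
  0x0D9B + 0xF40E = 0x101A9 → wrap carry → 0x01AA
  0x01AA + 0xA26A = 0x0A414
  0xA414 + 0x9087 = 0x1349B → wrap carry → 0x349C
One's-complement sum = 0x349C.
Checksum = ~0x349C & 0xFFFF = 0xCB63.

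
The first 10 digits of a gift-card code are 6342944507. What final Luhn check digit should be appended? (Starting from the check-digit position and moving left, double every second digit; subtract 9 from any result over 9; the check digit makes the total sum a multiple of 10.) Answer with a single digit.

Partial digits right→left: 7 0 5 4 4 9 2 4 3 6
Double every second digit counting from the check-digit position (so the 1st, 3rd, 5th, ... of the partial from the right).
  doubled (with −9 where >9): 5 1 8 4 6 → sum 24
  kept as-is: 0 4 9 4 6 → sum 23
Total = 24 + 23 = 47.
Check digit = (10 − (47 mod 10)) mod 10 = 3.

3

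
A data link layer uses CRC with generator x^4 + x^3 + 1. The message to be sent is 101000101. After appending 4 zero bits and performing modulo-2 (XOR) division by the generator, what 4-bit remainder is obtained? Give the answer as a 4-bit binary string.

1111

Append 4 zeros: 1010001010000. Divide by 11001 (XOR where the leading bit is 1):
  pos 0: 10100 XOR 11001 = 01101
  pos 1: 11010 XOR 11001 = 00011
  pos 4: 11101 XOR 11001 = 00100
  pos 6: 10000 XOR 11001 = 01001
  pos 7: 10010 XOR 11001 = 01011
  pos 8: 10110 XOR 11001 = 01111
Remainder (last 4 bits) = 1111. This is the CRC / FCS.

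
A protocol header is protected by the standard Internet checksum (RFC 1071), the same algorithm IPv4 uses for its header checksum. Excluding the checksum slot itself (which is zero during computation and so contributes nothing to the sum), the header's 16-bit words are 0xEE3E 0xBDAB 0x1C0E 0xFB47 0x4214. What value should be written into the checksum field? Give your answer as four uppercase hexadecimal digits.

One's-complement addition (fold any carry out of bit 15 back into bit 0):
  0xEE3E + 0xBDAB = 0x1ABE9 → wrap carry → 0xABEA
  0xABEA + 0x1C0E = 0x0C7F8
  0xC7F8 + 0xFB47 = 0x1C33F → wrap carry → 0xC340
  0xC340 + 0x4214 = 0x10554 → wrap carry → 0x0555
One's-complement sum = 0x0555.
Checksum = ~0x0555 & 0xFFFF = 0xFAAA.

FAAA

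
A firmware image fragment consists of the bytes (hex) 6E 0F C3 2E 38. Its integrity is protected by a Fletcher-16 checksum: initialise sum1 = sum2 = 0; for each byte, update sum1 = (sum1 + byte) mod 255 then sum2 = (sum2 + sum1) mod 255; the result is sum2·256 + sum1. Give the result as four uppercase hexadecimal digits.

Running sums (mod 255):
  after byte 0 (6E): sum1=110, sum2=110
  after byte 1 (0F): sum1=125, sum2=235
  after byte 2 (C3): sum1=65, sum2=45
  after byte 3 (2E): sum1=111, sum2=156
  after byte 4 (38): sum1=167, sum2=68
Checksum = sum2·256 + sum1 = 68·256 + 167 = 17575 = 0x44A7.

44A7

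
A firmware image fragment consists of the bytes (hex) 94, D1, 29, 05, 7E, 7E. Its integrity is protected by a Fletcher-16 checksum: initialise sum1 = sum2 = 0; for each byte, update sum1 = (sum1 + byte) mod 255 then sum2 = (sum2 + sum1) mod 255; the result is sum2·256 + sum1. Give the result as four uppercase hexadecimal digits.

Running sums (mod 255):
  after byte 0 (94): sum1=148, sum2=148
  after byte 1 (D1): sum1=102, sum2=250
  after byte 2 (29): sum1=143, sum2=138
  after byte 3 (05): sum1=148, sum2=31
  after byte 4 (7E): sum1=19, sum2=50
  after byte 5 (7E): sum1=145, sum2=195
Checksum = sum2·256 + sum1 = 195·256 + 145 = 50065 = 0xC391.

C391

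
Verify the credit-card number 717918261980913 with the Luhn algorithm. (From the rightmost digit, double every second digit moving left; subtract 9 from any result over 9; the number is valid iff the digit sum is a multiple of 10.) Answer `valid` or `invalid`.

From the right, keep odd positions and double even positions (subtract 9 from any doubled value over 9):
  doubled (positions 2,4,...): 2 0 9 3 7 9 2 → sum 32
  kept (positions 1,3,...): 3 9 8 1 2 1 7 7 → sum 38
Total = 70.
70 mod 10 = 0, so the number is valid.

valid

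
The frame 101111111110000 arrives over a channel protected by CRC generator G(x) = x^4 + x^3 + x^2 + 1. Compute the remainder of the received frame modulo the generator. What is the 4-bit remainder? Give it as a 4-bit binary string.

Modulo-2 division of 101111111110000 by 11101:
  pos 0: 10111 XOR 11101 = 01010
  pos 1: 10101 XOR 11101 = 01000
  pos 2: 10001 XOR 11101 = 01100
  pos 3: 11001 XOR 11101 = 00100
  pos 5: 10011 XOR 11101 = 01110
  pos 6: 11101 XOR 11101 = 00000
Remainder = 0000 (zero — the frame passes the CRC check).

0000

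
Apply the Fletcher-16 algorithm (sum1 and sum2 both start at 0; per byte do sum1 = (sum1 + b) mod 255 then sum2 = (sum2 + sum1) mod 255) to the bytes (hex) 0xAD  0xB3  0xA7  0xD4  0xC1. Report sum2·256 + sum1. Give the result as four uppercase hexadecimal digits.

959F

Running sums (mod 255):
  after byte 0 (0xAD): sum1=173, sum2=173
  after byte 1 (0xB3): sum1=97, sum2=15
  after byte 2 (0xA7): sum1=9, sum2=24
  after byte 3 (0xD4): sum1=221, sum2=245
  after byte 4 (0xC1): sum1=159, sum2=149
Checksum = sum2·256 + sum1 = 149·256 + 159 = 38303 = 0x959F.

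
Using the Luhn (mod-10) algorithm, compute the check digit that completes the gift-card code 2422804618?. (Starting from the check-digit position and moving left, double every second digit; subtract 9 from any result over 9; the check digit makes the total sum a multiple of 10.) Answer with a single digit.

1

Partial digits right→left: 8 1 6 4 0 8 2 2 4 2
Double every second digit counting from the check-digit position (so the 1st, 3rd, 5th, ... of the partial from the right).
  doubled (with −9 where >9): 7 3 0 4 8 → sum 22
  kept as-is: 1 4 8 2 2 → sum 17
Total = 22 + 17 = 39.
Check digit = (10 − (39 mod 10)) mod 10 = 1.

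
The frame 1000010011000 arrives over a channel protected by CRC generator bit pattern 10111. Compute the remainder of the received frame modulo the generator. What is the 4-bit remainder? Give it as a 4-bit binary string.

0000

Modulo-2 division of 1000010011000 by 10111:
  pos 0: 10000 XOR 10111 = 00111
  pos 2: 11110 XOR 10111 = 01001
  pos 3: 10010 XOR 10111 = 00101
  pos 5: 10111 XOR 10111 = 00000
Remainder = 0000 (zero — the frame passes the CRC check).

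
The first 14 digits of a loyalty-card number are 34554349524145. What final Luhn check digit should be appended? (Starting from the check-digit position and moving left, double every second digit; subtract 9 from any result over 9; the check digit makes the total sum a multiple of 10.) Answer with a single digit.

Partial digits right→left: 5 4 1 4 2 5 9 4 3 4 5 5 4 3
Double every second digit counting from the check-digit position (so the 1st, 3rd, 5th, ... of the partial from the right).
  doubled (with −9 where >9): 1 2 4 9 6 1 8 → sum 31
  kept as-is: 4 4 5 4 4 5 3 → sum 29
Total = 31 + 29 = 60.
Check digit = (10 − (60 mod 10)) mod 10 = 0.

0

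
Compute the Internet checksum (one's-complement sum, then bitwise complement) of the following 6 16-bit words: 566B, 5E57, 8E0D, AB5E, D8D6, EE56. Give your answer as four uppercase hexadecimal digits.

One's-complement addition (fold any carry out of bit 15 back into bit 0):
  0x566B + 0x5E57 = 0x0B4C2
  0xB4C2 + 0x8E0D = 0x142CF → wrap carry → 0x42D0
  0x42D0 + 0xAB5E = 0x0EE2E
  0xEE2E + 0xD8D6 = 0x1C704 → wrap carry → 0xC705
  0xC705 + 0xEE56 = 0x1B55B → wrap carry → 0xB55C
One's-complement sum = 0xB55C.
Checksum = ~0xB55C & 0xFFFF = 0x4AA3.

4AA3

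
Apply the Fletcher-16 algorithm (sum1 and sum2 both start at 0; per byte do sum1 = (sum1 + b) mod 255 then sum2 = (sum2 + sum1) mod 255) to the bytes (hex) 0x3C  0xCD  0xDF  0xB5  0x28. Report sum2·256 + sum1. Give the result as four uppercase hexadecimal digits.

97C7

Running sums (mod 255):
  after byte 0 (0x3C): sum1=60, sum2=60
  after byte 1 (0xCD): sum1=10, sum2=70
  after byte 2 (0xDF): sum1=233, sum2=48
  after byte 3 (0xB5): sum1=159, sum2=207
  after byte 4 (0x28): sum1=199, sum2=151
Checksum = sum2·256 + sum1 = 151·256 + 199 = 38855 = 0x97C7.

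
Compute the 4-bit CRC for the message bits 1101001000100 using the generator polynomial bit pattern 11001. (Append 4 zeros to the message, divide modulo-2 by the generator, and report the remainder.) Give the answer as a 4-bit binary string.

0000

Append 4 zeros: 11010010001000000. Divide by 11001 (XOR where the leading bit is 1):
  pos 0: 11010 XOR 11001 = 00011
  pos 3: 11010 XOR 11001 = 00011
  pos 6: 11001 XOR 11001 = 00000
Remainder (last 4 bits) = 0000. This is the CRC / FCS.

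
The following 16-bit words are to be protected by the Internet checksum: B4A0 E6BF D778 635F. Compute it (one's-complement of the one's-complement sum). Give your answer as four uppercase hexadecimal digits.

One's-complement addition (fold any carry out of bit 15 back into bit 0):
  0xB4A0 + 0xE6BF = 0x19B5F → wrap carry → 0x9B60
  0x9B60 + 0xD778 = 0x172D8 → wrap carry → 0x72D9
  0x72D9 + 0x635F = 0x0D638
One's-complement sum = 0xD638.
Checksum = ~0xD638 & 0xFFFF = 0x29C7.

29C7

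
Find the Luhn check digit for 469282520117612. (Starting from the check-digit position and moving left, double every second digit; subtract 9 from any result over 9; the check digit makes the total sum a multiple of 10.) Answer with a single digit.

Partial digits right→left: 2 1 6 7 1 1 0 2 5 2 8 2 9 6 4
Double every second digit counting from the check-digit position (so the 1st, 3rd, 5th, ... of the partial from the right).
  doubled (with −9 where >9): 4 3 2 0 1 7 9 8 → sum 34
  kept as-is: 1 7 1 2 2 2 6 → sum 21
Total = 34 + 21 = 55.
Check digit = (10 − (55 mod 10)) mod 10 = 5.

5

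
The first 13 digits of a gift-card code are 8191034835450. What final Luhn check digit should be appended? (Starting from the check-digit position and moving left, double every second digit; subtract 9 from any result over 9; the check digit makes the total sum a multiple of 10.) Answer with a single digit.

9

Partial digits right→left: 0 5 4 5 3 8 4 3 0 1 9 1 8
Double every second digit counting from the check-digit position (so the 1st, 3rd, 5th, ... of the partial from the right).
  doubled (with −9 where >9): 0 8 6 8 0 9 7 → sum 38
  kept as-is: 5 5 8 3 1 1 → sum 23
Total = 38 + 23 = 61.
Check digit = (10 − (61 mod 10)) mod 10 = 9.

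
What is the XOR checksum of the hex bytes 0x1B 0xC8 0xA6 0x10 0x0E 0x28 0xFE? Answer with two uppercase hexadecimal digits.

XOR the bytes together:
  start with 0x1B
  0x1B ⊕ 0xC8 = 0xD3
  0xD3 ⊕ 0xA6 = 0x75
  0x75 ⊕ 0x10 = 0x65
  0x65 ⊕ 0x0E = 0x6B
  0x6B ⊕ 0x28 = 0x43
  0x43 ⊕ 0xFE = 0xBD

BD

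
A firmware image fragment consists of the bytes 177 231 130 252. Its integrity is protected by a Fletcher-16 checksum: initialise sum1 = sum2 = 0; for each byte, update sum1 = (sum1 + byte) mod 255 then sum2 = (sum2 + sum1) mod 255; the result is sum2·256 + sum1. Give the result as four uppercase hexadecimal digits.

Running sums (mod 255):
  after byte 0 (177): sum1=177, sum2=177
  after byte 1 (231): sum1=153, sum2=75
  after byte 2 (130): sum1=28, sum2=103
  after byte 3 (252): sum1=25, sum2=128
Checksum = sum2·256 + sum1 = 128·256 + 25 = 32793 = 0x8019.

8019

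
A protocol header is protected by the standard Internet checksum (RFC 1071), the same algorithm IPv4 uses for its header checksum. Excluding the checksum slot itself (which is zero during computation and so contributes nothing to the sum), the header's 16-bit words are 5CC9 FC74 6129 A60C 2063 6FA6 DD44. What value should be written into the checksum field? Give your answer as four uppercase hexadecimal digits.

One's-complement addition (fold any carry out of bit 15 back into bit 0):
  0x5CC9 + 0xFC74 = 0x1593D → wrap carry → 0x593E
  0x593E + 0x6129 = 0x0BA67
  0xBA67 + 0xA60C = 0x16073 → wrap carry → 0x6074
  0x6074 + 0x2063 = 0x080D7
  0x80D7 + 0x6FA6 = 0x0F07D
  0xF07D + 0xDD44 = 0x1CDC1 → wrap carry → 0xCDC2
One's-complement sum = 0xCDC2.
Checksum = ~0xCDC2 & 0xFFFF = 0x323D.

323D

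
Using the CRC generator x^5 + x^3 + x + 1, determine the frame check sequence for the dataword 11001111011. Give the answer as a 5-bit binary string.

Append 5 zeros: 1100111101100000. Divide by 101011 (XOR where the leading bit is 1):
  pos 0: 110011 XOR 101011 = 011000
  pos 1: 110001 XOR 101011 = 011010
  pos 2: 110101 XOR 101011 = 011110
  pos 3: 111100 XOR 101011 = 010111
  pos 4: 101111 XOR 101011 = 000100
  pos 7: 100100 XOR 101011 = 001111
  pos 9: 111100 XOR 101011 = 010111
  pos 10: 101110 XOR 101011 = 000101
Remainder (last 5 bits) = 00101. This is the CRC / FCS.

00101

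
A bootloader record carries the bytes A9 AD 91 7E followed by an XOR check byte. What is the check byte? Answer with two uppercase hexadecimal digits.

EB

XOR the bytes together:
  start with 0xA9
  0xA9 ⊕ 0xAD = 0x04
  0x04 ⊕ 0x91 = 0x95
  0x95 ⊕ 0x7E = 0xEB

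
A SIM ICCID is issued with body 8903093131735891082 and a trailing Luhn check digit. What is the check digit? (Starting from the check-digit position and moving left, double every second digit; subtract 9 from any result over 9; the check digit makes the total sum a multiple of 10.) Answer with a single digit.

Partial digits right→left: 2 8 0 1 9 8 5 3 7 1 3 1 3 9 0 3 0 9 8
Double every second digit counting from the check-digit position (so the 1st, 3rd, 5th, ... of the partial from the right).
  doubled (with −9 where >9): 4 0 9 1 5 6 6 0 0 7 → sum 38
  kept as-is: 8 1 8 3 1 1 9 3 9 → sum 43
Total = 38 + 43 = 81.
Check digit = (10 − (81 mod 10)) mod 10 = 9.

9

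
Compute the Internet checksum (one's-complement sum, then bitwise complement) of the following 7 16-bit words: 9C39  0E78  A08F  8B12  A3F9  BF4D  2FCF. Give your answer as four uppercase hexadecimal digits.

One's-complement addition (fold any carry out of bit 15 back into bit 0):
  0x9C39 + 0x0E78 = 0x0AAB1
  0xAAB1 + 0xA08F = 0x14B40 → wrap carry → 0x4B41
  0x4B41 + 0x8B12 = 0x0D653
  0xD653 + 0xA3F9 = 0x17A4C → wrap carry → 0x7A4D
  0x7A4D + 0xBF4D = 0x1399A → wrap carry → 0x399B
  0x399B + 0x2FCF = 0x0696A
One's-complement sum = 0x696A.
Checksum = ~0x696A & 0xFFFF = 0x9695.

9695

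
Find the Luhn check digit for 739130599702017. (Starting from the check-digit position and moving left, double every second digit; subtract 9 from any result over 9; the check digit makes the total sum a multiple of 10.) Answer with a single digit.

Partial digits right→left: 7 1 0 2 0 7 9 9 5 0 3 1 9 3 7
Double every second digit counting from the check-digit position (so the 1st, 3rd, 5th, ... of the partial from the right).
  doubled (with −9 where >9): 5 0 0 9 1 6 9 5 → sum 35
  kept as-is: 1 2 7 9 0 1 3 → sum 23
Total = 35 + 23 = 58.
Check digit = (10 − (58 mod 10)) mod 10 = 2.

2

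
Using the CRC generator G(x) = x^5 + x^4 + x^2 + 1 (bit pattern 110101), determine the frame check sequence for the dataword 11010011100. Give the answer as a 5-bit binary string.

Append 5 zeros: 1101001110000000. Divide by 110101 (XOR where the leading bit is 1):
  pos 0: 110100 XOR 110101 = 000001
  pos 5: 111100 XOR 110101 = 001001
  pos 7: 100100 XOR 110101 = 010001
  pos 8: 100010 XOR 110101 = 010111
  pos 9: 101110 XOR 110101 = 011011
  pos 10: 110110 XOR 110101 = 000011
Remainder (last 5 bits) = 00011. This is the CRC / FCS.

00011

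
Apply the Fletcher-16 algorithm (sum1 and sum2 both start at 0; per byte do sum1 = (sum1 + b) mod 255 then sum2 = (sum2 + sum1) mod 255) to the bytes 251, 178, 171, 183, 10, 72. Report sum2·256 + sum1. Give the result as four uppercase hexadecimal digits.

Running sums (mod 255):
  after byte 0 (251): sum1=251, sum2=251
  after byte 1 (178): sum1=174, sum2=170
  after byte 2 (171): sum1=90, sum2=5
  after byte 3 (183): sum1=18, sum2=23
  after byte 4 (10): sum1=28, sum2=51
  after byte 5 (72): sum1=100, sum2=151
Checksum = sum2·256 + sum1 = 151·256 + 100 = 38756 = 0x9764.

9764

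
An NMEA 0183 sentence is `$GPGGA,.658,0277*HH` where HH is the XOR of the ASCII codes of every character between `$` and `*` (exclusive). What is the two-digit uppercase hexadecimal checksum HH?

41

XOR the ASCII codes of the payload characters:
  'G' = 0x47 → acc = 0x47
  'P' = 0x50 → acc = 0x17
  'G' = 0x47 → acc = 0x50
  'G' = 0x47 → acc = 0x17
  'A' = 0x41 → acc = 0x56
  ',' = 0x2C → acc = 0x7A
  '.' = 0x2E → acc = 0x54
  '6' = 0x36 → acc = 0x62
  '5' = 0x35 → acc = 0x57
  '8' = 0x38 → acc = 0x6F
  ',' = 0x2C → acc = 0x43
  '0' = 0x30 → acc = 0x73
  '2' = 0x32 → acc = 0x41
  '7' = 0x37 → acc = 0x76
  '7' = 0x37 → acc = 0x41
Checksum = 0x41.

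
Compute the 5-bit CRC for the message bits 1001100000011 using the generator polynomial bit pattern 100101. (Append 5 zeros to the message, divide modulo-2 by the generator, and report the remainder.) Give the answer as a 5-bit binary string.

11101

Append 5 zeros: 100110000001100000. Divide by 100101 (XOR where the leading bit is 1):
  pos 0: 100110 XOR 100101 = 000011
  pos 4: 110000 XOR 100101 = 010101
  pos 5: 101010 XOR 100101 = 001111
  pos 7: 111111 XOR 100101 = 011010
  pos 8: 110100 XOR 100101 = 010001
  pos 9: 100010 XOR 100101 = 000111
  pos 12: 111000 XOR 100101 = 011101
Remainder (last 5 bits) = 11101. This is the CRC / FCS.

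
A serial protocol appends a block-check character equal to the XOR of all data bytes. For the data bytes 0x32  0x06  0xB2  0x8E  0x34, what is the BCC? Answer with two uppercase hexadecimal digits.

XOR the bytes together:
  start with 0x32
  0x32 ⊕ 0x06 = 0x34
  0x34 ⊕ 0xB2 = 0x86
  0x86 ⊕ 0x8E = 0x08
  0x08 ⊕ 0x34 = 0x3C

3C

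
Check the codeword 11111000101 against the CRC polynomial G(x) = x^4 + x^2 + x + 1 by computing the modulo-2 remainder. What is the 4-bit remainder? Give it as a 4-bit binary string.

0001

Modulo-2 division of 11111000101 by 10111:
  pos 0: 11111 XOR 10111 = 01000
  pos 1: 10000 XOR 10111 = 00111
  pos 3: 11100 XOR 10111 = 01011
  pos 4: 10111 XOR 10111 = 00000
Remainder = 0001 (nonzero — an error is detected).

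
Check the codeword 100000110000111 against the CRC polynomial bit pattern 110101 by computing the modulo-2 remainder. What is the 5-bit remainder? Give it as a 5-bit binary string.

00000

Modulo-2 division of 100000110000111 by 110101:
  pos 0: 100000 XOR 110101 = 010101
  pos 1: 101011 XOR 110101 = 011110
  pos 2: 111101 XOR 110101 = 001000
  pos 4: 100000 XOR 110101 = 010101
  pos 5: 101010 XOR 110101 = 011111
  pos 6: 111110 XOR 110101 = 001011
  pos 8: 101111 XOR 110101 = 011010
  pos 9: 110101 XOR 110101 = 000000
Remainder = 00000 (zero — the frame passes the CRC check).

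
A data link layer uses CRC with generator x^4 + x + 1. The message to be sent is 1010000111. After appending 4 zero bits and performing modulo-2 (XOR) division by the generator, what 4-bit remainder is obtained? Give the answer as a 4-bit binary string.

1010

Append 4 zeros: 10100001110000. Divide by 10011 (XOR where the leading bit is 1):
  pos 0: 10100 XOR 10011 = 00111
  pos 2: 11100 XOR 10011 = 01111
  pos 3: 11111 XOR 10011 = 01100
  pos 4: 11001 XOR 10011 = 01010
  pos 5: 10101 XOR 10011 = 00110
  pos 7: 11000 XOR 10011 = 01011
  pos 8: 10110 XOR 10011 = 00101
Remainder (last 4 bits) = 1010. This is the CRC / FCS.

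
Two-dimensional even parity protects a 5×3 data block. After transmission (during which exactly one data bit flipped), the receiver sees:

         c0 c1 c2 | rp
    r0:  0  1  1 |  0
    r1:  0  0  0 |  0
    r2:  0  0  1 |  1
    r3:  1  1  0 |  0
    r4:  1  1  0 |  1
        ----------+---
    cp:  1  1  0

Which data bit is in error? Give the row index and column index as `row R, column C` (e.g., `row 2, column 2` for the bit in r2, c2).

Recompute each row's even parity and compare to rp:
  r0: data parity 0, sent rp 0 → ok
  r1: data parity 0, sent rp 0 → ok
  r2: data parity 1, sent rp 1 → ok
  r3: data parity 0, sent rp 0 → ok
  r4: data parity 0, sent rp 1 → mismatch
Recompute each column's even parity and compare to cp:
  c0: data parity 0, sent cp 1 → mismatch
  c1: data parity 1, sent cp 1 → ok
  c2: data parity 0, sent cp 0 → ok
Exactly one row (r4) and one column (c0) fail → the flipped bit is at their intersection.

row 4, column 0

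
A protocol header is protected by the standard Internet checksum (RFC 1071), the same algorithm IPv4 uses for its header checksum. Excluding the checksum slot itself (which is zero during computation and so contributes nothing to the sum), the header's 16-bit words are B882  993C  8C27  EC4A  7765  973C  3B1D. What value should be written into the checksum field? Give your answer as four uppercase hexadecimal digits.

One's-complement addition (fold any carry out of bit 15 back into bit 0):
  0xB882 + 0x993C = 0x151BE → wrap carry → 0x51BF
  0x51BF + 0x8C27 = 0x0DDE6
  0xDDE6 + 0xEC4A = 0x1CA30 → wrap carry → 0xCA31
  0xCA31 + 0x7765 = 0x14196 → wrap carry → 0x4197
  0x4197 + 0x973C = 0x0D8D3
  0xD8D3 + 0x3B1D = 0x113F0 → wrap carry → 0x13F1
One's-complement sum = 0x13F1.
Checksum = ~0x13F1 & 0xFFFF = 0xEC0E.

EC0E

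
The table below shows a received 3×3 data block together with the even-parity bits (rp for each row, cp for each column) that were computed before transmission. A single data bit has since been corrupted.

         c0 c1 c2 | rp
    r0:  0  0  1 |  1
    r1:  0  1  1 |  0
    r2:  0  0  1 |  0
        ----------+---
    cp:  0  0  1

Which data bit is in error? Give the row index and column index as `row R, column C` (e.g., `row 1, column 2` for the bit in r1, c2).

Recompute each row's even parity and compare to rp:
  r0: data parity 1, sent rp 1 → ok
  r1: data parity 0, sent rp 0 → ok
  r2: data parity 1, sent rp 0 → mismatch
Recompute each column's even parity and compare to cp:
  c0: data parity 0, sent cp 0 → ok
  c1: data parity 1, sent cp 0 → mismatch
  c2: data parity 1, sent cp 1 → ok
Exactly one row (r2) and one column (c1) fail → the flipped bit is at their intersection.

row 2, column 1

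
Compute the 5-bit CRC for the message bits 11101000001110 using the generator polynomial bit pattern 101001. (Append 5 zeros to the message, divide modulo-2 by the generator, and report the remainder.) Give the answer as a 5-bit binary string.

Append 5 zeros: 1110100000111000000. Divide by 101001 (XOR where the leading bit is 1):
  pos 0: 111010 XOR 101001 = 010011
  pos 1: 100110 XOR 101001 = 001111
  pos 3: 111100 XOR 101001 = 010101
  pos 4: 101010 XOR 101001 = 000011
  pos 8: 111110 XOR 101001 = 010111
  pos 9: 101110 XOR 101001 = 000111
  pos 12: 111000 XOR 101001 = 010001
  pos 13: 100010 XOR 101001 = 001011
Remainder (last 5 bits) = 01011. This is the CRC / FCS.

01011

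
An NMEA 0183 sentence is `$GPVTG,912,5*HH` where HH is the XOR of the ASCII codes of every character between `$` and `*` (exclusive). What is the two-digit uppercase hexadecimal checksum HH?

XOR the ASCII codes of the payload characters:
  'G' = 0x47 → acc = 0x47
  'P' = 0x50 → acc = 0x17
  'V' = 0x56 → acc = 0x41
  'T' = 0x54 → acc = 0x15
  'G' = 0x47 → acc = 0x52
  ',' = 0x2C → acc = 0x7E
  '9' = 0x39 → acc = 0x47
  '1' = 0x31 → acc = 0x76
  '2' = 0x32 → acc = 0x44
  ',' = 0x2C → acc = 0x68
  '5' = 0x35 → acc = 0x5D
Checksum = 0x5D.

5D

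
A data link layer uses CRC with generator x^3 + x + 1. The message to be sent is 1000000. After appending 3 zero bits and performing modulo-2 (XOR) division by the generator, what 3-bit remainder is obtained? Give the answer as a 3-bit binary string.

100

Append 3 zeros: 1000000000. Divide by 1011 (XOR where the leading bit is 1):
  pos 0: 1000 XOR 1011 = 0011
  pos 2: 1100 XOR 1011 = 0111
  pos 3: 1110 XOR 1011 = 0101
  pos 4: 1010 XOR 1011 = 0001
Remainder (last 3 bits) = 100. This is the CRC / FCS.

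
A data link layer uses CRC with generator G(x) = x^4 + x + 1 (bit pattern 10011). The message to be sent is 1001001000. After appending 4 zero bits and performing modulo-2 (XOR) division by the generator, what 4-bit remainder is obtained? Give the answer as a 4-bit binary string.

0001

Append 4 zeros: 10010010000000. Divide by 10011 (XOR where the leading bit is 1):
  pos 0: 10010 XOR 10011 = 00001
  pos 4: 10100 XOR 10011 = 00111
  pos 6: 11100 XOR 10011 = 01111
  pos 7: 11110 XOR 10011 = 01101
  pos 8: 11010 XOR 10011 = 01001
  pos 9: 10010 XOR 10011 = 00001
Remainder (last 4 bits) = 0001. This is the CRC / FCS.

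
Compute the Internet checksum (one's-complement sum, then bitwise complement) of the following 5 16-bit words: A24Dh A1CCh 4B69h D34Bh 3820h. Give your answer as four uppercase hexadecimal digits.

One's-complement addition (fold any carry out of bit 15 back into bit 0):
  0xA24D + 0xA1CC = 0x14419 → wrap carry → 0x441A
  0x441A + 0x4B69 = 0x08F83
  0x8F83 + 0xD34B = 0x162CE → wrap carry → 0x62CF
  0x62CF + 0x3820 = 0x09AEF
One's-complement sum = 0x9AEF.
Checksum = ~0x9AEF & 0xFFFF = 0x6510.

6510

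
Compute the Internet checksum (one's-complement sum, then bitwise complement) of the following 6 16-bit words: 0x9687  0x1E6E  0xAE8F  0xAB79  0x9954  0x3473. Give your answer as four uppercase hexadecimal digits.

2339

One's-complement addition (fold any carry out of bit 15 back into bit 0):
  0x9687 + 0x1E6E = 0x0B4F5
  0xB4F5 + 0xAE8F = 0x16384 → wrap carry → 0x6385
  0x6385 + 0xAB79 = 0x10EFE → wrap carry → 0x0EFF
  0x0EFF + 0x9954 = 0x0A853
  0xA853 + 0x3473 = 0x0DCC6
One's-complement sum = 0xDCC6.
Checksum = ~0xDCC6 & 0xFFFF = 0x2339.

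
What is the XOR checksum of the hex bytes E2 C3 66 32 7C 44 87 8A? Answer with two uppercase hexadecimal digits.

XOR the bytes together:
  start with 0xE2
  0xE2 ⊕ 0xC3 = 0x21
  0x21 ⊕ 0x66 = 0x47
  0x47 ⊕ 0x32 = 0x75
  0x75 ⊕ 0x7C = 0x09
  0x09 ⊕ 0x44 = 0x4D
  0x4D ⊕ 0x87 = 0xCA
  0xCA ⊕ 0x8A = 0x40

40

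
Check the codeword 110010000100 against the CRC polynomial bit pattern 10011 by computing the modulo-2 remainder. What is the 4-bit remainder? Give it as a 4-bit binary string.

Modulo-2 division of 110010000100 by 10011:
  pos 0: 11001 XOR 10011 = 01010
  pos 1: 10100 XOR 10011 = 00111
  pos 3: 11100 XOR 10011 = 01111
  pos 4: 11110 XOR 10011 = 01101
  pos 5: 11011 XOR 10011 = 01000
  pos 6: 10000 XOR 10011 = 00011
Remainder = 0110 (nonzero — an error is detected).

0110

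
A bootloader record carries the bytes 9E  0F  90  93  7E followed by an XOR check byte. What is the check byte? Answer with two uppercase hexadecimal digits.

XOR the bytes together:
  start with 0x9E
  0x9E ⊕ 0x0F = 0x91
  0x91 ⊕ 0x90 = 0x01
  0x01 ⊕ 0x93 = 0x92
  0x92 ⊕ 0x7E = 0xEC

EC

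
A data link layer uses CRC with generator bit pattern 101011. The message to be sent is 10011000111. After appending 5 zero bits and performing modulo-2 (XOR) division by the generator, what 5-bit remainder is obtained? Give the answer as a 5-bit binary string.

Append 5 zeros: 1001100011100000. Divide by 101011 (XOR where the leading bit is 1):
  pos 0: 100110 XOR 101011 = 001101
  pos 2: 110100 XOR 101011 = 011111
  pos 3: 111111 XOR 101011 = 010100
  pos 4: 101001 XOR 101011 = 000010
  pos 8: 101000 XOR 101011 = 000011
Remainder (last 5 bits) = 01100. This is the CRC / FCS.

01100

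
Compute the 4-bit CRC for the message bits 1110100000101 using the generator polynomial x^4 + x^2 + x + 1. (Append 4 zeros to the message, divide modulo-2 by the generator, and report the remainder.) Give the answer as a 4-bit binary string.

0101

Append 4 zeros: 11101000001010000. Divide by 10111 (XOR where the leading bit is 1):
  pos 0: 11101 XOR 10111 = 01010
  pos 1: 10100 XOR 10111 = 00011
  pos 4: 11000 XOR 10111 = 01111
  pos 5: 11110 XOR 10111 = 01001
  pos 6: 10011 XOR 10111 = 00100
  pos 8: 10001 XOR 10111 = 00110
  pos 10: 11000 XOR 10111 = 01111
  pos 11: 11110 XOR 10111 = 01001
  pos 12: 10010 XOR 10111 = 00101
Remainder (last 4 bits) = 0101. This is the CRC / FCS.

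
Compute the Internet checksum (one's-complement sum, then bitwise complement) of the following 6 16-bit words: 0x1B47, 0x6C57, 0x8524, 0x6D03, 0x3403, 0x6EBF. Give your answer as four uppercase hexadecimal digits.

One's-complement addition (fold any carry out of bit 15 back into bit 0):
  0x1B47 + 0x6C57 = 0x0879E
  0x879E + 0x8524 = 0x10CC2 → wrap carry → 0x0CC3
  0x0CC3 + 0x6D03 = 0x079C6
  0x79C6 + 0x3403 = 0x0ADC9
  0xADC9 + 0x6EBF = 0x11C88 → wrap carry → 0x1C89
One's-complement sum = 0x1C89.
Checksum = ~0x1C89 & 0xFFFF = 0xE376.

E376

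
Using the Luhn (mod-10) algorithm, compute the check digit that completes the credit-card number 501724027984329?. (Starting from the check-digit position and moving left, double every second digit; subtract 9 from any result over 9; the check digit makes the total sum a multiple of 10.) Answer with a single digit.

8

Partial digits right→left: 9 2 3 4 8 9 7 2 0 4 2 7 1 0 5
Double every second digit counting from the check-digit position (so the 1st, 3rd, 5th, ... of the partial from the right).
  doubled (with −9 where >9): 9 6 7 5 0 4 2 1 → sum 34
  kept as-is: 2 4 9 2 4 7 0 → sum 28
Total = 34 + 28 = 62.
Check digit = (10 − (62 mod 10)) mod 10 = 8.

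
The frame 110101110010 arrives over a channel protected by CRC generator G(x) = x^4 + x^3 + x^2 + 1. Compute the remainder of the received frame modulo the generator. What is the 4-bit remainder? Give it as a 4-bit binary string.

Modulo-2 division of 110101110010 by 11101:
  pos 0: 11010 XOR 11101 = 00111
  pos 2: 11111 XOR 11101 = 00010
  pos 5: 10100 XOR 11101 = 01001
  pos 6: 10011 XOR 11101 = 01110
  pos 7: 11100 XOR 11101 = 00001
Remainder = 0001 (nonzero — an error is detected).

0001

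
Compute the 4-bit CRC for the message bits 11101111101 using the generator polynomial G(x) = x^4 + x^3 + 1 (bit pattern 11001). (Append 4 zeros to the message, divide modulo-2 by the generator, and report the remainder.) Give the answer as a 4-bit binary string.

1001

Append 4 zeros: 111011111010000. Divide by 11001 (XOR where the leading bit is 1):
  pos 0: 11101 XOR 11001 = 00100
  pos 2: 10011 XOR 11001 = 01010
  pos 3: 10101 XOR 11001 = 01100
  pos 4: 11001 XOR 11001 = 00000
  pos 10: 10000 XOR 11001 = 01001
Remainder (last 4 bits) = 1001. This is the CRC / FCS.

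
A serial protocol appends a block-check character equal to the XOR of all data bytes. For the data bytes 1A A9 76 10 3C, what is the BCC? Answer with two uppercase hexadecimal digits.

XOR the bytes together:
  start with 0x1A
  0x1A ⊕ 0xA9 = 0xB3
  0xB3 ⊕ 0x76 = 0xC5
  0xC5 ⊕ 0x10 = 0xD5
  0xD5 ⊕ 0x3C = 0xE9

E9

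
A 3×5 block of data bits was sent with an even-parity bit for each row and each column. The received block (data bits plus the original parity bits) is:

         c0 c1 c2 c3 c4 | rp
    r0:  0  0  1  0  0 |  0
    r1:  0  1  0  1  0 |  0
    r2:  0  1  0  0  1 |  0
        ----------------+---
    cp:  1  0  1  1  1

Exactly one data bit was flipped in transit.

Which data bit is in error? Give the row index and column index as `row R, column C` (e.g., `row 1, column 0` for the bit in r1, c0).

row 0, column 0

Recompute each row's even parity and compare to rp:
  r0: data parity 1, sent rp 0 → mismatch
  r1: data parity 0, sent rp 0 → ok
  r2: data parity 0, sent rp 0 → ok
Recompute each column's even parity and compare to cp:
  c0: data parity 0, sent cp 1 → mismatch
  c1: data parity 0, sent cp 0 → ok
  c2: data parity 1, sent cp 1 → ok
  c3: data parity 1, sent cp 1 → ok
  c4: data parity 1, sent cp 1 → ok
Exactly one row (r0) and one column (c0) fail → the flipped bit is at their intersection.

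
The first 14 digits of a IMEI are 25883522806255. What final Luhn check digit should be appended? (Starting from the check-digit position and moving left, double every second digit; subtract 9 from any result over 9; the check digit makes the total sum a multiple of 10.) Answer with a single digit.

8

Partial digits right→left: 5 5 2 6 0 8 2 2 5 3 8 8 5 2
Double every second digit counting from the check-digit position (so the 1st, 3rd, 5th, ... of the partial from the right).
  doubled (with −9 where >9): 1 4 0 4 1 7 1 → sum 18
  kept as-is: 5 6 8 2 3 8 2 → sum 34
Total = 18 + 34 = 52.
Check digit = (10 − (52 mod 10)) mod 10 = 8.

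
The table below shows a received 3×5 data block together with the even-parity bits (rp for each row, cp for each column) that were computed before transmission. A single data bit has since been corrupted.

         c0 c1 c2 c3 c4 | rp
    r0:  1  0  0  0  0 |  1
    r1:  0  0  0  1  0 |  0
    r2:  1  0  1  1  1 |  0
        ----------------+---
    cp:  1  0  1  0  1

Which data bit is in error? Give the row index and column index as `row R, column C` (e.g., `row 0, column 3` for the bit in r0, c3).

Recompute each row's even parity and compare to rp:
  r0: data parity 1, sent rp 1 → ok
  r1: data parity 1, sent rp 0 → mismatch
  r2: data parity 0, sent rp 0 → ok
Recompute each column's even parity and compare to cp:
  c0: data parity 0, sent cp 1 → mismatch
  c1: data parity 0, sent cp 0 → ok
  c2: data parity 1, sent cp 1 → ok
  c3: data parity 0, sent cp 0 → ok
  c4: data parity 1, sent cp 1 → ok
Exactly one row (r1) and one column (c0) fail → the flipped bit is at their intersection.

row 1, column 0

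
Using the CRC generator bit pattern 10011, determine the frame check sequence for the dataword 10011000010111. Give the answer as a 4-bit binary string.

Append 4 zeros: 100110000101110000. Divide by 10011 (XOR where the leading bit is 1):
  pos 0: 10011 XOR 10011 = 00000
  pos 9: 10111 XOR 10011 = 00100
  pos 11: 10000 XOR 10011 = 00011
Remainder (last 4 bits) = 1100. This is the CRC / FCS.

1100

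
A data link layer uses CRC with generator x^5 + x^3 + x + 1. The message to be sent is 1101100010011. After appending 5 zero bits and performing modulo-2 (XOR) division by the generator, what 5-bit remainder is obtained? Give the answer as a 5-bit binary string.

01101

Append 5 zeros: 110110001001100000. Divide by 101011 (XOR where the leading bit is 1):
  pos 0: 110110 XOR 101011 = 011101
  pos 1: 111010 XOR 101011 = 010001
  pos 2: 100010 XOR 101011 = 001001
  pos 4: 100110 XOR 101011 = 001101
  pos 6: 110101 XOR 101011 = 011110
  pos 7: 111101 XOR 101011 = 010110
  pos 8: 101100 XOR 101011 = 000111
  pos 11: 111000 XOR 101011 = 010011
  pos 12: 100110 XOR 101011 = 001101
Remainder (last 5 bits) = 01101. This is the CRC / FCS.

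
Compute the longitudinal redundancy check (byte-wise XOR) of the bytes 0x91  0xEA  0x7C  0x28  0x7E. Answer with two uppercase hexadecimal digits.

XOR the bytes together:
  start with 0x91
  0x91 ⊕ 0xEA = 0x7B
  0x7B ⊕ 0x7C = 0x07
  0x07 ⊕ 0x28 = 0x2F
  0x2F ⊕ 0x7E = 0x51

51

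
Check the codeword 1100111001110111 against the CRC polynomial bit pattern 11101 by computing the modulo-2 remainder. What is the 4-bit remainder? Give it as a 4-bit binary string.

Modulo-2 division of 1100111001110111 by 11101:
  pos 0: 11001 XOR 11101 = 00100
  pos 2: 10011 XOR 11101 = 01110
  pos 3: 11100 XOR 11101 = 00001
  pos 7: 10111 XOR 11101 = 01010
  pos 8: 10100 XOR 11101 = 01001
  pos 9: 10011 XOR 11101 = 01110
  pos 10: 11101 XOR 11101 = 00000
Remainder = 0001 (nonzero — an error is detected).

0001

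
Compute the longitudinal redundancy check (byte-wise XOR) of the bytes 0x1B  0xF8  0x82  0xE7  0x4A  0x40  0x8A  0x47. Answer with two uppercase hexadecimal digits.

XOR the bytes together:
  start with 0x1B
  0x1B ⊕ 0xF8 = 0xE3
  0xE3 ⊕ 0x82 = 0x61
  0x61 ⊕ 0xE7 = 0x86
  0x86 ⊕ 0x4A = 0xCC
  0xCC ⊕ 0x40 = 0x8C
  0x8C ⊕ 0x8A = 0x06
  0x06 ⊕ 0x47 = 0x41

41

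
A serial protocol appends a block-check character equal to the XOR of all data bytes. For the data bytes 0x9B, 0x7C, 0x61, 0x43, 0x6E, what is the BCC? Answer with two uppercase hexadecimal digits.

AB

XOR the bytes together:
  start with 0x9B
  0x9B ⊕ 0x7C = 0xE7
  0xE7 ⊕ 0x61 = 0x86
  0x86 ⊕ 0x43 = 0xC5
  0xC5 ⊕ 0x6E = 0xAB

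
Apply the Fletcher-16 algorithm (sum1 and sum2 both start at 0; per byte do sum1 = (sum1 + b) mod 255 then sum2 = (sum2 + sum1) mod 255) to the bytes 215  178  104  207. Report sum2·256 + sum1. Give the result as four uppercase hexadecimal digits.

18C2

Running sums (mod 255):
  after byte 0 (215): sum1=215, sum2=215
  after byte 1 (178): sum1=138, sum2=98
  after byte 2 (104): sum1=242, sum2=85
  after byte 3 (207): sum1=194, sum2=24
Checksum = sum2·256 + sum1 = 24·256 + 194 = 6338 = 0x18C2.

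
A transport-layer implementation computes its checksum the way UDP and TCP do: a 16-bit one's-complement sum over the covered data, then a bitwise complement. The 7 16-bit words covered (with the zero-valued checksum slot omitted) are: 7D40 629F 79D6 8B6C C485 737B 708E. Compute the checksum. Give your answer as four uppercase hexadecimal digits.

One's-complement addition (fold any carry out of bit 15 back into bit 0):
  0x7D40 + 0x629F = 0x0DFDF
  0xDFDF + 0x79D6 = 0x159B5 → wrap carry → 0x59B6
  0x59B6 + 0x8B6C = 0x0E522
  0xE522 + 0xC485 = 0x1A9A7 → wrap carry → 0xA9A8
  0xA9A8 + 0x737B = 0x11D23 → wrap carry → 0x1D24
  0x1D24 + 0x708E = 0x08DB2
One's-complement sum = 0x8DB2.
Checksum = ~0x8DB2 & 0xFFFF = 0x724D.

724D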